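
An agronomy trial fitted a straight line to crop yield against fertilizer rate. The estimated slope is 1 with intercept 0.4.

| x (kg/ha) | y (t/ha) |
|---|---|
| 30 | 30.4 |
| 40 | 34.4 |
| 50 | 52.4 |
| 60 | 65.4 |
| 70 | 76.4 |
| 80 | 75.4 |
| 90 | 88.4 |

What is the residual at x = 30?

ŷ = 0.4 + 30 = 30.4
r = 30.4 − 30.4 = 0

r = 0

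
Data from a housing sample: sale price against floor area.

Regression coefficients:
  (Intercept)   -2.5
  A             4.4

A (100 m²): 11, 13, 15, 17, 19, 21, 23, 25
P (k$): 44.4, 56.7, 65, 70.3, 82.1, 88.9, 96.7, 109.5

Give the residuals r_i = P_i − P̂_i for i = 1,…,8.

-1.5, 2, 1.5, -2, 1, -1, -2, 2

A=11: P̂ = -2.5 + 4.4·11 = 45.9; r = 44.4 − 45.9 = -1.5
A=13: P̂ = -2.5 + 4.4·13 = 54.7; r = 56.7 − 54.7 = 2
A=15: P̂ = -2.5 + 4.4·15 = 63.5; r = 65 − 63.5 = 1.5
A=17: P̂ = -2.5 + 4.4·17 = 72.3; r = 70.3 − 72.3 = -2
A=19: P̂ = -2.5 + 4.4·19 = 81.1; r = 82.1 − 81.1 = 1
A=21: P̂ = -2.5 + 4.4·21 = 89.9; r = 88.9 − 89.9 = -1
A=23: P̂ = -2.5 + 4.4·23 = 98.7; r = 96.7 − 98.7 = -2
A=25: P̂ = -2.5 + 4.4·25 = 107.5; r = 109.5 − 107.5 = 2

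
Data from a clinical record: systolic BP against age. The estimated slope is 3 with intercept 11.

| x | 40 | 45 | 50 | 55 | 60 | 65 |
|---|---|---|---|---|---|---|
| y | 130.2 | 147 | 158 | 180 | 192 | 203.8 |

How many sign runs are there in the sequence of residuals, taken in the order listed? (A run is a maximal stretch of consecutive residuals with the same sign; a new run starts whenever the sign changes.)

5 runs

x=40: ŷ = 11 + 3·40 = 131; e = 130.2 − 131 = -0.8
x=45: ŷ = 11 + 3·45 = 146; e = 147 − 146 = 1
x=50: ŷ = 11 + 3·50 = 161; e = 158 − 161 = -3
x=55: ŷ = 11 + 3·55 = 176; e = 180 − 176 = 4
x=60: ŷ = 11 + 3·60 = 191; e = 192 − 191 = 1
x=65: ŷ = 11 + 3·65 = 206; e = 203.8 − 206 = -2.2
Signs: − + − + + −
Runs: −×1, +×1, −×1, +×2, −×1 → 5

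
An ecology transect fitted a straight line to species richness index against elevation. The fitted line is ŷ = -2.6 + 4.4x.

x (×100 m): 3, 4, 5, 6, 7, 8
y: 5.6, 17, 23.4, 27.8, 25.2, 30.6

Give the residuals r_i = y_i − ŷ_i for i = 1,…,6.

x=3: ŷ = -2.6 + 4.4·3 = 10.6; r = 5.6 − 10.6 = -5
x=4: ŷ = -2.6 + 4.4·4 = 15; r = 17 − 15 = 2
x=5: ŷ = -2.6 + 4.4·5 = 19.4; r = 23.4 − 19.4 = 4
x=6: ŷ = -2.6 + 4.4·6 = 23.8; r = 27.8 − 23.8 = 4
x=7: ŷ = -2.6 + 4.4·7 = 28.2; r = 25.2 − 28.2 = -3
x=8: ŷ = -2.6 + 4.4·8 = 32.6; r = 30.6 − 32.6 = -2

-5, 2, 4, 4, -3, -2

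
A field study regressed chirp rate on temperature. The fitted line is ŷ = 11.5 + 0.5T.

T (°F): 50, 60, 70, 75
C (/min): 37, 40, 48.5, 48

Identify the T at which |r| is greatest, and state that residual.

T=50: ŷ = 11.5 + 0.5·50 = 36.5; r = 37 − 36.5 = 0.5
T=60: ŷ = 11.5 + 0.5·60 = 41.5; r = 40 − 41.5 = -1.5
T=70: ŷ = 11.5 + 0.5·70 = 46.5; r = 48.5 − 46.5 = 2
T=75: ŷ = 11.5 + 0.5·75 = 49; r = 48 − 49 = -1
Largest |r| is 2 at T = 70, residual 2.

T = 70, r = 2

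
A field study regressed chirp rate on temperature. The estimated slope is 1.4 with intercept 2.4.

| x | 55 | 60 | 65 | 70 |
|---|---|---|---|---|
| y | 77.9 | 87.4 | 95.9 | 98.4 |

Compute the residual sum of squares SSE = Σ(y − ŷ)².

SSE = 13.5

x=55: ŷ = 2.4 + 1.4·55 = 79.4; e = 77.9 − 79.4 = -1.5
x=60: ŷ = 2.4 + 1.4·60 = 86.4; e = 87.4 − 86.4 = 1
x=65: ŷ = 2.4 + 1.4·65 = 93.4; e = 95.9 − 93.4 = 2.5
x=70: ŷ = 2.4 + 1.4·70 = 100.4; e = 98.4 − 100.4 = -2
SSE = 2.25 + 1 + 6.25 + 4 = 13.5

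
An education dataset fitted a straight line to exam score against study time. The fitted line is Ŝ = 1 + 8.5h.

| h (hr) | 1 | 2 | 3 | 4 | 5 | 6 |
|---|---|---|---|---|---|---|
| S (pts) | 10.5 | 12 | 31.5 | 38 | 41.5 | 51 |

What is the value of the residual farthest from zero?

e = -6

h=1: Ŝ = 1 + 8.5·1 = 9.5; e = 10.5 − 9.5 = 1
h=2: Ŝ = 1 + 8.5·2 = 18; e = 12 − 18 = -6
h=3: Ŝ = 1 + 8.5·3 = 26.5; e = 31.5 − 26.5 = 5
h=4: Ŝ = 1 + 8.5·4 = 35; e = 38 − 35 = 3
h=5: Ŝ = 1 + 8.5·5 = 43.5; e = 41.5 − 43.5 = -2
h=6: Ŝ = 1 + 8.5·6 = 52; e = 51 − 52 = -1
Largest |e| is 6 at h = 2, residual -6.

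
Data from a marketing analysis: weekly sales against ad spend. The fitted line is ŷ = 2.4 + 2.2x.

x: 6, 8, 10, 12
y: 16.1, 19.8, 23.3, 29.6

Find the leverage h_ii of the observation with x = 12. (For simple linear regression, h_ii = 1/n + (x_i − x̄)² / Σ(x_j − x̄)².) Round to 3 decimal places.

h = 0.700

x̄ = (6 + 8 + 10 + 12)/4 = 9
Σ(x − x̄)² = 9 + 1 + 1 + 9 = 20
h = 1/4 + (3)²/20 = 0.25 + 0.45 = 0.700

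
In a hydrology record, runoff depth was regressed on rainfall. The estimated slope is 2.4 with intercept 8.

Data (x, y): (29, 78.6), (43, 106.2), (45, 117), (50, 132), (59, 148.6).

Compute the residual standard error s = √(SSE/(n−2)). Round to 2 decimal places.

s = 3.83

x=29: ŷ = 8 + 2.4·29 = 77.6; r = 78.6 − 77.6 = 1
x=43: ŷ = 8 + 2.4·43 = 111.2; r = 106.2 − 111.2 = -5
x=45: ŷ = 8 + 2.4·45 = 116; r = 117 − 116 = 1
x=50: ŷ = 8 + 2.4·50 = 128; r = 132 − 128 = 4
x=59: ŷ = 8 + 2.4·59 = 149.6; r = 148.6 − 149.6 = -1
SSE = 1 + 25 + 1 + 16 + 1 = 44
s = √(44/3) = √14.6667 ≈ 3.83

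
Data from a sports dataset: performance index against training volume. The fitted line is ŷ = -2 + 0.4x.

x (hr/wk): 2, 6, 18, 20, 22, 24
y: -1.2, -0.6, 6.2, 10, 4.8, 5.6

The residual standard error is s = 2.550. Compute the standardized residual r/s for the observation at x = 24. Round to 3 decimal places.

-0.784

ŷ = -2 + 0.4·24 = 7.6
r = 5.6 − 7.6 = -2
r/s = -2 / 2.550 = -0.784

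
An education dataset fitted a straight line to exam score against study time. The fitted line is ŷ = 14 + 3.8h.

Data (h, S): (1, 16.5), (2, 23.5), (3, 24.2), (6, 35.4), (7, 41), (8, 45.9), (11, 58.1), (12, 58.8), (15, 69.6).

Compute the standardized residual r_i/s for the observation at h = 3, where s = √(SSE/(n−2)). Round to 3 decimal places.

h=1: ŷ = 14 + 3.8·1 = 17.8; r = 16.5 − 17.8 = -1.3
h=2: ŷ = 14 + 3.8·2 = 21.6; r = 23.5 − 21.6 = 1.9
h=3: ŷ = 14 + 3.8·3 = 25.4; r = 24.2 − 25.4 = -1.2
h=6: ŷ = 14 + 3.8·6 = 36.8; r = 35.4 − 36.8 = -1.4
h=7: ŷ = 14 + 3.8·7 = 40.6; r = 41 − 40.6 = 0.4
h=8: ŷ = 14 + 3.8·8 = 44.4; r = 45.9 − 44.4 = 1.5
h=11: ŷ = 14 + 3.8·11 = 55.8; r = 58.1 − 55.8 = 2.3
h=12: ŷ = 14 + 3.8·12 = 59.6; r = 58.8 − 59.6 = -0.8
h=15: ŷ = 14 + 3.8·15 = 71; r = 69.6 − 71 = -1.4
SSE = 1.69 + 3.61 + 1.44 + 1.96 + 0.16 + 2.25 + 5.29 + 0.64 + 1.96 = 19
s = √(19/7) = 1.64751
r/s = -1.2 / 1.64751 = -0.728

-0.728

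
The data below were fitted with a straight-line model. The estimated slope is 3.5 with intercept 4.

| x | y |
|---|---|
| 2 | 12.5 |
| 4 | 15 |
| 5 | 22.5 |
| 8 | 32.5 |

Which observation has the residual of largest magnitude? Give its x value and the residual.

x = 4, r = -3

x=2: ŷ = 4 + 3.5·2 = 11; r = 12.5 − 11 = 1.5
x=4: ŷ = 4 + 3.5·4 = 18; r = 15 − 18 = -3
x=5: ŷ = 4 + 3.5·5 = 21.5; r = 22.5 − 21.5 = 1
x=8: ŷ = 4 + 3.5·8 = 32; r = 32.5 − 32 = 0.5
Largest |r| is 3 at x = 4, residual -3.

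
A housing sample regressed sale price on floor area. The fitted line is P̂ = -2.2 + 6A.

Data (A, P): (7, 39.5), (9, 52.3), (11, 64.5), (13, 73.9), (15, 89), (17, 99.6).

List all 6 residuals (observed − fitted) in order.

A=7: P̂ = -2.2 + 6·7 = 39.8; r = 39.5 − 39.8 = -0.3
A=9: P̂ = -2.2 + 6·9 = 51.8; r = 52.3 − 51.8 = 0.5
A=11: P̂ = -2.2 + 6·11 = 63.8; r = 64.5 − 63.8 = 0.7
A=13: P̂ = -2.2 + 6·13 = 75.8; r = 73.9 − 75.8 = -1.9
A=15: P̂ = -2.2 + 6·15 = 87.8; r = 89 − 87.8 = 1.2
A=17: P̂ = -2.2 + 6·17 = 99.8; r = 99.6 − 99.8 = -0.2

-0.3, 0.5, 0.7, -1.9, 1.2, -0.2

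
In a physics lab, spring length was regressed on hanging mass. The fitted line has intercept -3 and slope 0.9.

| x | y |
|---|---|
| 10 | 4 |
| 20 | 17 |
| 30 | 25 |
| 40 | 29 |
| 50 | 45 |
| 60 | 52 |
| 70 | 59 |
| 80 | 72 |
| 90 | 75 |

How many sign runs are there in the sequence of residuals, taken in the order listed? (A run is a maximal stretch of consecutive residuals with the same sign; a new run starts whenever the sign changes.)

7 runs

x=10: ŷ = -3 + 0.9·10 = 6; r = 4 − 6 = -2
x=20: ŷ = -3 + 0.9·20 = 15; r = 17 − 15 = 2
x=30: ŷ = -3 + 0.9·30 = 24; r = 25 − 24 = 1
x=40: ŷ = -3 + 0.9·40 = 33; r = 29 − 33 = -4
x=50: ŷ = -3 + 0.9·50 = 42; r = 45 − 42 = 3
x=60: ŷ = -3 + 0.9·60 = 51; r = 52 − 51 = 1
x=70: ŷ = -3 + 0.9·70 = 60; r = 59 − 60 = -1
x=80: ŷ = -3 + 0.9·80 = 69; r = 72 − 69 = 3
x=90: ŷ = -3 + 0.9·90 = 78; r = 75 − 78 = -3
Signs: − + + − + + − + −
Runs: −×1, +×2, −×1, +×2, −×1, +×1, −×1 → 7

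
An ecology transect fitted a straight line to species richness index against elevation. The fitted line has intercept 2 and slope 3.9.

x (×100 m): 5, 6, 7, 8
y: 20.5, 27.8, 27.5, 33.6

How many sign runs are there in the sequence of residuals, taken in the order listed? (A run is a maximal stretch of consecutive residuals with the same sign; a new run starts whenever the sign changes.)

x=5: ŷ = 2 + 3.9·5 = 21.5; r = 20.5 − 21.5 = -1
x=6: ŷ = 2 + 3.9·6 = 25.4; r = 27.8 − 25.4 = 2.4
x=7: ŷ = 2 + 3.9·7 = 29.3; r = 27.5 − 29.3 = -1.8
x=8: ŷ = 2 + 3.9·8 = 33.2; r = 33.6 − 33.2 = 0.4
Signs: − + − +
Runs: −×1, +×1, −×1, +×1 → 4

4 runs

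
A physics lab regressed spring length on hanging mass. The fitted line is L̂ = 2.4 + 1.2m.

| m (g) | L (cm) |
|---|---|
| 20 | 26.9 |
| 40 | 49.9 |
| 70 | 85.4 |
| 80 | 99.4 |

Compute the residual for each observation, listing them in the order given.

m=20: L̂ = 2.4 + 1.2·20 = 26.4; e = 26.9 − 26.4 = 0.5
m=40: L̂ = 2.4 + 1.2·40 = 50.4; e = 49.9 − 50.4 = -0.5
m=70: L̂ = 2.4 + 1.2·70 = 86.4; e = 85.4 − 86.4 = -1
m=80: L̂ = 2.4 + 1.2·80 = 98.4; e = 99.4 − 98.4 = 1

0.5, -0.5, -1, 1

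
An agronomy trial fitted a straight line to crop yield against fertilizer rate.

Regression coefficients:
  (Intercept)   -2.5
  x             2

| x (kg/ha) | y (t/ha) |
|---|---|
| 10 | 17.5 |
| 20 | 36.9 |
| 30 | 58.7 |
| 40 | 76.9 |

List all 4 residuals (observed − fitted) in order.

0, -0.6, 1.2, -0.6

x=10: ŷ = -2.5 + 2·10 = 17.5; e = 17.5 − 17.5 = 0
x=20: ŷ = -2.5 + 2·20 = 37.5; e = 36.9 − 37.5 = -0.6
x=30: ŷ = -2.5 + 2·30 = 57.5; e = 58.7 − 57.5 = 1.2
x=40: ŷ = -2.5 + 2·40 = 77.5; e = 76.9 − 77.5 = -0.6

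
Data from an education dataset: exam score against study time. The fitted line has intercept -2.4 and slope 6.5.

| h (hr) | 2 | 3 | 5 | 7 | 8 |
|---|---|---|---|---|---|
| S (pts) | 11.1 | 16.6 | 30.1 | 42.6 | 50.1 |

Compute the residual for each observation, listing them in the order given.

h=2: Ŝ = -2.4 + 6.5·2 = 10.6; r = 11.1 − 10.6 = 0.5
h=3: Ŝ = -2.4 + 6.5·3 = 17.1; r = 16.6 − 17.1 = -0.5
h=5: Ŝ = -2.4 + 6.5·5 = 30.1; r = 30.1 − 30.1 = 0
h=7: Ŝ = -2.4 + 6.5·7 = 43.1; r = 42.6 − 43.1 = -0.5
h=8: Ŝ = -2.4 + 6.5·8 = 49.6; r = 50.1 − 49.6 = 0.5

0.5, -0.5, 0, -0.5, 0.5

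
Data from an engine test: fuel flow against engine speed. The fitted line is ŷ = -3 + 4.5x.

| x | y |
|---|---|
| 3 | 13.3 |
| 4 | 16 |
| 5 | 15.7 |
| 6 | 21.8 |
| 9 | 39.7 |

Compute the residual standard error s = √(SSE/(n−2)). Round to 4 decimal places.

s = 3.3146

x=3: ŷ = -3 + 4.5·3 = 10.5; e = 13.3 − 10.5 = 2.8
x=4: ŷ = -3 + 4.5·4 = 15; e = 16 − 15 = 1
x=5: ŷ = -3 + 4.5·5 = 19.5; e = 15.7 − 19.5 = -3.8
x=6: ŷ = -3 + 4.5·6 = 24; e = 21.8 − 24 = -2.2
x=9: ŷ = -3 + 4.5·9 = 37.5; e = 39.7 − 37.5 = 2.2
SSE = 7.84 + 1 + 14.44 + 4.84 + 4.84 = 32.96
s = √(32.96/3) = √10.9867 ≈ 3.3146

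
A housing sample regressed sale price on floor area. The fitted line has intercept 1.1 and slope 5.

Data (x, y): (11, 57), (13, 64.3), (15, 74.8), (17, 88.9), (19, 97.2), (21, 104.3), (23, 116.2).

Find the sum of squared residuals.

SSE = 18.04

x=11: ŷ = 1.1 + 5·11 = 56.1; e = 57 − 56.1 = 0.9
x=13: ŷ = 1.1 + 5·13 = 66.1; e = 64.3 − 66.1 = -1.8
x=15: ŷ = 1.1 + 5·15 = 76.1; e = 74.8 − 76.1 = -1.3
x=17: ŷ = 1.1 + 5·17 = 86.1; e = 88.9 − 86.1 = 2.8
x=19: ŷ = 1.1 + 5·19 = 96.1; e = 97.2 − 96.1 = 1.1
x=21: ŷ = 1.1 + 5·21 = 106.1; e = 104.3 − 106.1 = -1.8
x=23: ŷ = 1.1 + 5·23 = 116.1; e = 116.2 − 116.1 = 0.1
SSE = 0.81 + 3.24 + 1.69 + 7.84 + 1.21 + 3.24 + 0.01 = 18.04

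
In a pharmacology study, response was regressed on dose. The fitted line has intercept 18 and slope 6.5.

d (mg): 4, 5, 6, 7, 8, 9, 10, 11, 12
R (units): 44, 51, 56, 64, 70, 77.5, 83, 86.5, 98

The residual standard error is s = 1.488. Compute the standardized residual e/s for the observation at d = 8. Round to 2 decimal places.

R̂ = 18 + 6.5·8 = 70
e = 70 − 70 = 0
e/s = 0 / 1.488 = 0.00

0.00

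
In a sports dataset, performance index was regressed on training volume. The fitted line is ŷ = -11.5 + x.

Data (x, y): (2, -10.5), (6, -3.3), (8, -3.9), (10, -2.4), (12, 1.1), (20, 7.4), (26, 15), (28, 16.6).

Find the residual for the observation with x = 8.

r = -0.4

ŷ = -11.5 + 8 = -3.5
r = -3.9 − (-3.5) = -0.4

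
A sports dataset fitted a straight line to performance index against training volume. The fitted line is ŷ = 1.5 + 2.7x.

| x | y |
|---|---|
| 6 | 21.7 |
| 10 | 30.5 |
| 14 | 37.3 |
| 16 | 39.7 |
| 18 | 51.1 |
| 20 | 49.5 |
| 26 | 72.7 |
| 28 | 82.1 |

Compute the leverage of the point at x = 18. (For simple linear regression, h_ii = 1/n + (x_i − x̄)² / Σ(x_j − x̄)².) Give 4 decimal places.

x̄ = (6 + 10 + 14 + 16 + 18 + 20 + 26 + 28)/8 = 17.25
Σ(x − x̄)² = 126.562 + 52.5625 + 10.5625 + 1.5625 + 0.5625 + 7.5625 + 76.5625 + 115.562 = 391.5
h = 1/8 + (0.75)²/391.5 = 0.125 + 0.00143678 = 0.1264

h = 0.1264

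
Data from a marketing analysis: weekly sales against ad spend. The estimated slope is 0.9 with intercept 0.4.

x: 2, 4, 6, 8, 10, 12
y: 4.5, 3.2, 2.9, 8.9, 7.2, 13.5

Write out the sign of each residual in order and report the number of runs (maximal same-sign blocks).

5 runs

x=2: ŷ = 0.4 + 0.9·2 = 2.2; r = 4.5 − 2.2 = 2.3
x=4: ŷ = 0.4 + 0.9·4 = 4; r = 3.2 − 4 = -0.8
x=6: ŷ = 0.4 + 0.9·6 = 5.8; r = 2.9 − 5.8 = -2.9
x=8: ŷ = 0.4 + 0.9·8 = 7.6; r = 8.9 − 7.6 = 1.3
x=10: ŷ = 0.4 + 0.9·10 = 9.4; r = 7.2 − 9.4 = -2.2
x=12: ŷ = 0.4 + 0.9·12 = 11.2; r = 13.5 − 11.2 = 2.3
Signs: + − − + − +
Runs: +×1, −×2, +×1, −×1, +×1 → 5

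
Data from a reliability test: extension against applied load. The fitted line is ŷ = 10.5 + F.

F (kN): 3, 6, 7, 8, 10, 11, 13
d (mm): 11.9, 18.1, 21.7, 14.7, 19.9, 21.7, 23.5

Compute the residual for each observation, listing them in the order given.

-1.6, 1.6, 4.2, -3.8, -0.6, 0.2, 0

F=3: ŷ = 10.5 + 3 = 13.5; r = 11.9 − 13.5 = -1.6
F=6: ŷ = 10.5 + 6 = 16.5; r = 18.1 − 16.5 = 1.6
F=7: ŷ = 10.5 + 7 = 17.5; r = 21.7 − 17.5 = 4.2
F=8: ŷ = 10.5 + 8 = 18.5; r = 14.7 − 18.5 = -3.8
F=10: ŷ = 10.5 + 10 = 20.5; r = 19.9 − 20.5 = -0.6
F=11: ŷ = 10.5 + 11 = 21.5; r = 21.7 − 21.5 = 0.2
F=13: ŷ = 10.5 + 13 = 23.5; r = 23.5 − 23.5 = 0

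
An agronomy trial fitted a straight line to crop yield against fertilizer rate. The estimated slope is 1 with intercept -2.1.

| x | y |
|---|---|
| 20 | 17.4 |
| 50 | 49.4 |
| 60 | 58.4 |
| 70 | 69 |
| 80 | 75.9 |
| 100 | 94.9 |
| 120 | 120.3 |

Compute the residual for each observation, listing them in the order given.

x=20: ŷ = -2.1 + 20 = 17.9; e = 17.4 − 17.9 = -0.5
x=50: ŷ = -2.1 + 50 = 47.9; e = 49.4 − 47.9 = 1.5
x=60: ŷ = -2.1 + 60 = 57.9; e = 58.4 − 57.9 = 0.5
x=70: ŷ = -2.1 + 70 = 67.9; e = 69 − 67.9 = 1.1
x=80: ŷ = -2.1 + 80 = 77.9; e = 75.9 − 77.9 = -2
x=100: ŷ = -2.1 + 100 = 97.9; e = 94.9 − 97.9 = -3
x=120: ŷ = -2.1 + 120 = 117.9; e = 120.3 − 117.9 = 2.4

-0.5, 1.5, 0.5, 1.1, -2, -3, 2.4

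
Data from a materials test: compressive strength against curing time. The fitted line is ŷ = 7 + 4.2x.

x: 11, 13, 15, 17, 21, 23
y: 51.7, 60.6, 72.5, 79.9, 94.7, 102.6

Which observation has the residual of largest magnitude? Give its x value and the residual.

x=11: ŷ = 7 + 4.2·11 = 53.2; e = 51.7 − 53.2 = -1.5
x=13: ŷ = 7 + 4.2·13 = 61.6; e = 60.6 − 61.6 = -1
x=15: ŷ = 7 + 4.2·15 = 70; e = 72.5 − 70 = 2.5
x=17: ŷ = 7 + 4.2·17 = 78.4; e = 79.9 − 78.4 = 1.5
x=21: ŷ = 7 + 4.2·21 = 95.2; e = 94.7 − 95.2 = -0.5
x=23: ŷ = 7 + 4.2·23 = 103.6; e = 102.6 − 103.6 = -1
Largest |e| is 2.5 at x = 15, residual 2.5.

x = 15, e = 2.5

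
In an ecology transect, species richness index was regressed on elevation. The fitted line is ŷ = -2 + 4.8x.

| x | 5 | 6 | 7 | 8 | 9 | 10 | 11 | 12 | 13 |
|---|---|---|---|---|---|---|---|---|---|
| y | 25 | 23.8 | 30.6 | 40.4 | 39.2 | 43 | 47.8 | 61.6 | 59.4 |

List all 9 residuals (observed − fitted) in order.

3, -3, -1, 4, -2, -3, -3, 6, -1

x=5: ŷ = -2 + 4.8·5 = 22; e = 25 − 22 = 3
x=6: ŷ = -2 + 4.8·6 = 26.8; e = 23.8 − 26.8 = -3
x=7: ŷ = -2 + 4.8·7 = 31.6; e = 30.6 − 31.6 = -1
x=8: ŷ = -2 + 4.8·8 = 36.4; e = 40.4 − 36.4 = 4
x=9: ŷ = -2 + 4.8·9 = 41.2; e = 39.2 − 41.2 = -2
x=10: ŷ = -2 + 4.8·10 = 46; e = 43 − 46 = -3
x=11: ŷ = -2 + 4.8·11 = 50.8; e = 47.8 − 50.8 = -3
x=12: ŷ = -2 + 4.8·12 = 55.6; e = 61.6 − 55.6 = 6
x=13: ŷ = -2 + 4.8·13 = 60.4; e = 59.4 − 60.4 = -1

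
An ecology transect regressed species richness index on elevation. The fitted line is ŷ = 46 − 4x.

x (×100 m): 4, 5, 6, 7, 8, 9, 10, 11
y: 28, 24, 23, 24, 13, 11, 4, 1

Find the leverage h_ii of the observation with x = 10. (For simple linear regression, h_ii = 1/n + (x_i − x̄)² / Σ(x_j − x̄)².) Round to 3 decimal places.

x̄ = (4 + 5 + 6 + 7 + 8 + 9 + 10 + 11)/8 = 7.5
Σ(x − x̄)² = 12.25 + 6.25 + 2.25 + 0.25 + 0.25 + 2.25 + 6.25 + 12.25 = 42
h = 1/8 + (2.5)²/42 = 0.125 + 0.14881 = 0.274

h = 0.274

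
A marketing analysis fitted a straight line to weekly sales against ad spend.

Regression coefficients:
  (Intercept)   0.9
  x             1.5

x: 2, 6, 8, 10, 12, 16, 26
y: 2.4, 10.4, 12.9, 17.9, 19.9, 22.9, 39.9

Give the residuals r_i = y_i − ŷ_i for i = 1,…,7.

x=2: ŷ = 0.9 + 1.5·2 = 3.9; r = 2.4 − 3.9 = -1.5
x=6: ŷ = 0.9 + 1.5·6 = 9.9; r = 10.4 − 9.9 = 0.5
x=8: ŷ = 0.9 + 1.5·8 = 12.9; r = 12.9 − 12.9 = 0
x=10: ŷ = 0.9 + 1.5·10 = 15.9; r = 17.9 − 15.9 = 2
x=12: ŷ = 0.9 + 1.5·12 = 18.9; r = 19.9 − 18.9 = 1
x=16: ŷ = 0.9 + 1.5·16 = 24.9; r = 22.9 − 24.9 = -2
x=26: ŷ = 0.9 + 1.5·26 = 39.9; r = 39.9 − 39.9 = 0

-1.5, 0.5, 0, 2, 1, -2, 0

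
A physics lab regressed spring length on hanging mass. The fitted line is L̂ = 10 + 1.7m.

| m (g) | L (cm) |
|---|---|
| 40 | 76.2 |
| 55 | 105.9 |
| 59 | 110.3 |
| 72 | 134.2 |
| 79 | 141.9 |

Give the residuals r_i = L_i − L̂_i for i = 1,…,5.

-1.8, 2.4, 0, 1.8, -2.4

m=40: L̂ = 10 + 1.7·40 = 78; r = 76.2 − 78 = -1.8
m=55: L̂ = 10 + 1.7·55 = 103.5; r = 105.9 − 103.5 = 2.4
m=59: L̂ = 10 + 1.7·59 = 110.3; r = 110.3 − 110.3 = 0
m=72: L̂ = 10 + 1.7·72 = 132.4; r = 134.2 − 132.4 = 1.8
m=79: L̂ = 10 + 1.7·79 = 144.3; r = 141.9 − 144.3 = -2.4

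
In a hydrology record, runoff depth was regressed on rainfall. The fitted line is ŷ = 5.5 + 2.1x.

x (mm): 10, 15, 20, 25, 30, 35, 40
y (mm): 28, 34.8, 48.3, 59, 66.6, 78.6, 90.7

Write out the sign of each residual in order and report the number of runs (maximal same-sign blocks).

5 runs

x=10: ŷ = 5.5 + 2.1·10 = 26.5; r = 28 − 26.5 = 1.5
x=15: ŷ = 5.5 + 2.1·15 = 37; r = 34.8 − 37 = -2.2
x=20: ŷ = 5.5 + 2.1·20 = 47.5; r = 48.3 − 47.5 = 0.8
x=25: ŷ = 5.5 + 2.1·25 = 58; r = 59 − 58 = 1
x=30: ŷ = 5.5 + 2.1·30 = 68.5; r = 66.6 − 68.5 = -1.9
x=35: ŷ = 5.5 + 2.1·35 = 79; r = 78.6 − 79 = -0.4
x=40: ŷ = 5.5 + 2.1·40 = 89.5; r = 90.7 − 89.5 = 1.2
Signs: + − + + − − +
Runs: +×1, −×1, +×2, −×2, +×1 → 5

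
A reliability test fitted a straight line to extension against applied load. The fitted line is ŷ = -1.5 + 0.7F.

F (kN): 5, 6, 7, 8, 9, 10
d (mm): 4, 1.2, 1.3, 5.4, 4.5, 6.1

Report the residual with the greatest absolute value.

e = -2.1

F=5: ŷ = -1.5 + 0.7·5 = 2; e = 4 − 2 = 2
F=6: ŷ = -1.5 + 0.7·6 = 2.7; e = 1.2 − 2.7 = -1.5
F=7: ŷ = -1.5 + 0.7·7 = 3.4; e = 1.3 − 3.4 = -2.1
F=8: ŷ = -1.5 + 0.7·8 = 4.1; e = 5.4 − 4.1 = 1.3
F=9: ŷ = -1.5 + 0.7·9 = 4.8; e = 4.5 − 4.8 = -0.3
F=10: ŷ = -1.5 + 0.7·10 = 5.5; e = 6.1 − 5.5 = 0.6
Largest |e| is 2.1 at F = 7, residual -2.1.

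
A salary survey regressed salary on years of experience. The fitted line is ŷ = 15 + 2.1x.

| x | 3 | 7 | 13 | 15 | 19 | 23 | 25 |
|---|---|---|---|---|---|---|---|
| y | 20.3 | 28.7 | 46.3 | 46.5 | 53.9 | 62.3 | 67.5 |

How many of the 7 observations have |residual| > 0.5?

5

x=3: ŷ = 15 + 2.1·3 = 21.3; r = 20.3 − 21.3 = -1
x=7: ŷ = 15 + 2.1·7 = 29.7; r = 28.7 − 29.7 = -1
x=13: ŷ = 15 + 2.1·13 = 42.3; r = 46.3 − 42.3 = 4
x=15: ŷ = 15 + 2.1·15 = 46.5; r = 46.5 − 46.5 = 0
x=19: ŷ = 15 + 2.1·19 = 54.9; r = 53.9 − 54.9 = -1
x=23: ŷ = 15 + 2.1·23 = 63.3; r = 62.3 − 63.3 = -1
x=25: ŷ = 15 + 2.1·25 = 67.5; r = 67.5 − 67.5 = 0
|r| > 0.5: x=3 (|r|=1), x=7 (|r|=1), x=13 (|r|=4), x=19 (|r|=1), x=23 (|r|=1) → 5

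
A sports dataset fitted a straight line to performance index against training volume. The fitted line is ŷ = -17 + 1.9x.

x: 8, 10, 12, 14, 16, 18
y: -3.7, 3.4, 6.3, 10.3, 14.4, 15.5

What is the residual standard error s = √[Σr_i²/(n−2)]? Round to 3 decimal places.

x=8: ŷ = -17 + 1.9·8 = -1.8; r = -3.7 − (-1.8) = -1.9
x=10: ŷ = -17 + 1.9·10 = 2; r = 3.4 − 2 = 1.4
x=12: ŷ = -17 + 1.9·12 = 5.8; r = 6.3 − 5.8 = 0.5
x=14: ŷ = -17 + 1.9·14 = 9.6; r = 10.3 − 9.6 = 0.7
x=16: ŷ = -17 + 1.9·16 = 13.4; r = 14.4 − 13.4 = 1
x=18: ŷ = -17 + 1.9·18 = 17.2; r = 15.5 − 17.2 = -1.7
SSE = 3.61 + 1.96 + 0.25 + 0.49 + 1 + 2.89 = 10.2
s = √(10.2/4) = √2.55 ≈ 1.597

s = 1.597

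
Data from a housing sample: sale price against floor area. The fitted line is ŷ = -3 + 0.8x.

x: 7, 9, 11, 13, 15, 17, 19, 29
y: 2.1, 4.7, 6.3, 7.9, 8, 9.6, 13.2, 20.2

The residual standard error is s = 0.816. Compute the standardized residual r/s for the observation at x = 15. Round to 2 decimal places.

ŷ = -3 + 0.8·15 = 9
r = 8 − 9 = -1
r/s = -1 / 0.816 = -1.23

-1.23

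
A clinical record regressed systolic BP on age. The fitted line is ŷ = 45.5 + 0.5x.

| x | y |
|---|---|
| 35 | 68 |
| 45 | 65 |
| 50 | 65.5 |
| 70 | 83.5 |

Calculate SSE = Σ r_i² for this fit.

SSE = 68

x=35: ŷ = 45.5 + 0.5·35 = 63; r = 68 − 63 = 5
x=45: ŷ = 45.5 + 0.5·45 = 68; r = 65 − 68 = -3
x=50: ŷ = 45.5 + 0.5·50 = 70.5; r = 65.5 − 70.5 = -5
x=70: ŷ = 45.5 + 0.5·70 = 80.5; r = 83.5 − 80.5 = 3
SSE = 25 + 9 + 25 + 9 = 68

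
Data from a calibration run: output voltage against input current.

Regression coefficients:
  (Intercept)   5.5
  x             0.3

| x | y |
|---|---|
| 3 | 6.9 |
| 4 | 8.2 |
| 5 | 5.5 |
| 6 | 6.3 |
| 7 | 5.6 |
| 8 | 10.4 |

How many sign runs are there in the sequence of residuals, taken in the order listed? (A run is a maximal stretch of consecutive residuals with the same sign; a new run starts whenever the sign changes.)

x=3: ŷ = 5.5 + 0.3·3 = 6.4; e = 6.9 − 6.4 = 0.5
x=4: ŷ = 5.5 + 0.3·4 = 6.7; e = 8.2 − 6.7 = 1.5
x=5: ŷ = 5.5 + 0.3·5 = 7; e = 5.5 − 7 = -1.5
x=6: ŷ = 5.5 + 0.3·6 = 7.3; e = 6.3 − 7.3 = -1
x=7: ŷ = 5.5 + 0.3·7 = 7.6; e = 5.6 − 7.6 = -2
x=8: ŷ = 5.5 + 0.3·8 = 7.9; e = 10.4 − 7.9 = 2.5
Signs: + + − − − +
Runs: +×2, −×3, +×1 → 3

3 runs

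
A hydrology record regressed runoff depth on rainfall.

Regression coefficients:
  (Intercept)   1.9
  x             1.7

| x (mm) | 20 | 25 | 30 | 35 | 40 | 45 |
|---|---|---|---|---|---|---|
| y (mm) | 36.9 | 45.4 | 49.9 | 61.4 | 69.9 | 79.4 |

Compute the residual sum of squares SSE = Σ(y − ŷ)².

SSE = 12

x=20: ŷ = 1.9 + 1.7·20 = 35.9; e = 36.9 − 35.9 = 1
x=25: ŷ = 1.9 + 1.7·25 = 44.4; e = 45.4 − 44.4 = 1
x=30: ŷ = 1.9 + 1.7·30 = 52.9; e = 49.9 − 52.9 = -3
x=35: ŷ = 1.9 + 1.7·35 = 61.4; e = 61.4 − 61.4 = 0
x=40: ŷ = 1.9 + 1.7·40 = 69.9; e = 69.9 − 69.9 = 0
x=45: ŷ = 1.9 + 1.7·45 = 78.4; e = 79.4 − 78.4 = 1
SSE = 1 + 1 + 9 + 0 + 0 + 1 = 12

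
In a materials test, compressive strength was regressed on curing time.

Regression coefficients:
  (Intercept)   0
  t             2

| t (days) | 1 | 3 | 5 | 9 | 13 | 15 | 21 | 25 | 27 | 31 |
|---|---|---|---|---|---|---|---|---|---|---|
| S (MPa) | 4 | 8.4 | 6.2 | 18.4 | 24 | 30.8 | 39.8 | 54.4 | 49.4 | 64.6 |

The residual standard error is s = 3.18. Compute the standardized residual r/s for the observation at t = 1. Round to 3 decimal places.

0.629

ŷ = 2·1 = 2
r = 4 − 2 = 2
r/s = 2 / 3.18 = 0.629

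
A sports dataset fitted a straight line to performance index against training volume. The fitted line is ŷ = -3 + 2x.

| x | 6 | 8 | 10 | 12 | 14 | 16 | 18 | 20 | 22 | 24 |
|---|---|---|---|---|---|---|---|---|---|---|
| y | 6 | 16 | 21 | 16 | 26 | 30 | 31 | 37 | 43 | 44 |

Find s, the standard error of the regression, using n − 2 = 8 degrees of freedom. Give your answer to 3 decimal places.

s = 2.958

x=6: ŷ = -3 + 2·6 = 9; e = 6 − 9 = -3
x=8: ŷ = -3 + 2·8 = 13; e = 16 − 13 = 3
x=10: ŷ = -3 + 2·10 = 17; e = 21 − 17 = 4
x=12: ŷ = -3 + 2·12 = 21; e = 16 − 21 = -5
x=14: ŷ = -3 + 2·14 = 25; e = 26 − 25 = 1
x=16: ŷ = -3 + 2·16 = 29; e = 30 − 29 = 1
x=18: ŷ = -3 + 2·18 = 33; e = 31 − 33 = -2
x=20: ŷ = -3 + 2·20 = 37; e = 37 − 37 = 0
x=22: ŷ = -3 + 2·22 = 41; e = 43 − 41 = 2
x=24: ŷ = -3 + 2·24 = 45; e = 44 − 45 = -1
SSE = 9 + 9 + 16 + 25 + 1 + 1 + 4 + 0 + 4 + 1 = 70
s = √(70/8) = √8.75 ≈ 2.958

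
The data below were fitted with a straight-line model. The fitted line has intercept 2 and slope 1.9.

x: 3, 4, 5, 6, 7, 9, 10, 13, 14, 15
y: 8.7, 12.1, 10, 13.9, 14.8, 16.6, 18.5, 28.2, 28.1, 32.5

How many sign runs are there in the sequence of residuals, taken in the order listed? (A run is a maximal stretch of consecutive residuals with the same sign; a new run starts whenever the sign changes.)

7 runs

x=3: ŷ = 2 + 1.9·3 = 7.7; r = 8.7 − 7.7 = 1
x=4: ŷ = 2 + 1.9·4 = 9.6; r = 12.1 − 9.6 = 2.5
x=5: ŷ = 2 + 1.9·5 = 11.5; r = 10 − 11.5 = -1.5
x=6: ŷ = 2 + 1.9·6 = 13.4; r = 13.9 − 13.4 = 0.5
x=7: ŷ = 2 + 1.9·7 = 15.3; r = 14.8 − 15.3 = -0.5
x=9: ŷ = 2 + 1.9·9 = 19.1; r = 16.6 − 19.1 = -2.5
x=10: ŷ = 2 + 1.9·10 = 21; r = 18.5 − 21 = -2.5
x=13: ŷ = 2 + 1.9·13 = 26.7; r = 28.2 − 26.7 = 1.5
x=14: ŷ = 2 + 1.9·14 = 28.6; r = 28.1 − 28.6 = -0.5
x=15: ŷ = 2 + 1.9·15 = 30.5; r = 32.5 − 30.5 = 2
Signs: + + − + − − − + − +
Runs: +×2, −×1, +×1, −×3, +×1, −×1, +×1 → 7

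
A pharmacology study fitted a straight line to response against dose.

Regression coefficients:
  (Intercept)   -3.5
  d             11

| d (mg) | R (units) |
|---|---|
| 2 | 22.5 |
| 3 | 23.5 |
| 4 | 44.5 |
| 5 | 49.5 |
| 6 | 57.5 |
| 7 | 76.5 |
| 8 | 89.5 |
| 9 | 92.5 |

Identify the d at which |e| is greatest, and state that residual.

d=2: R̂ = -3.5 + 11·2 = 18.5; e = 22.5 − 18.5 = 4
d=3: R̂ = -3.5 + 11·3 = 29.5; e = 23.5 − 29.5 = -6
d=4: R̂ = -3.5 + 11·4 = 40.5; e = 44.5 − 40.5 = 4
d=5: R̂ = -3.5 + 11·5 = 51.5; e = 49.5 − 51.5 = -2
d=6: R̂ = -3.5 + 11·6 = 62.5; e = 57.5 − 62.5 = -5
d=7: R̂ = -3.5 + 11·7 = 73.5; e = 76.5 − 73.5 = 3
d=8: R̂ = -3.5 + 11·8 = 84.5; e = 89.5 − 84.5 = 5
d=9: R̂ = -3.5 + 11·9 = 95.5; e = 92.5 − 95.5 = -3
Largest |e| is 6 at d = 3, residual -6.

d = 3, e = -6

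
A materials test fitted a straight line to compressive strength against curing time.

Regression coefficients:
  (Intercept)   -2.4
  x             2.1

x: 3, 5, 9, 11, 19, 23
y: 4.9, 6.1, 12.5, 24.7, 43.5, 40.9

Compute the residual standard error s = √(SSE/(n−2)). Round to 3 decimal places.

x=3: ŷ = -2.4 + 2.1·3 = 3.9; r = 4.9 − 3.9 = 1
x=5: ŷ = -2.4 + 2.1·5 = 8.1; r = 6.1 − 8.1 = -2
x=9: ŷ = -2.4 + 2.1·9 = 16.5; r = 12.5 − 16.5 = -4
x=11: ŷ = -2.4 + 2.1·11 = 20.7; r = 24.7 − 20.7 = 4
x=19: ŷ = -2.4 + 2.1·19 = 37.5; r = 43.5 − 37.5 = 6
x=23: ŷ = -2.4 + 2.1·23 = 45.9; r = 40.9 − 45.9 = -5
SSE = 1 + 4 + 16 + 16 + 36 + 25 = 98
s = √(98/4) = √24.5 ≈ 4.950

s = 4.950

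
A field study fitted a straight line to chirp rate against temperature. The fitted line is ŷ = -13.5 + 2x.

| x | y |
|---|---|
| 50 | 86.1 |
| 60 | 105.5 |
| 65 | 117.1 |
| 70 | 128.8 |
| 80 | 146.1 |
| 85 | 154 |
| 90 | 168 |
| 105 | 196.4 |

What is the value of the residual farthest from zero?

r = -2.5

x=50: ŷ = -13.5 + 2·50 = 86.5; r = 86.1 − 86.5 = -0.4
x=60: ŷ = -13.5 + 2·60 = 106.5; r = 105.5 − 106.5 = -1
x=65: ŷ = -13.5 + 2·65 = 116.5; r = 117.1 − 116.5 = 0.6
x=70: ŷ = -13.5 + 2·70 = 126.5; r = 128.8 − 126.5 = 2.3
x=80: ŷ = -13.5 + 2·80 = 146.5; r = 146.1 − 146.5 = -0.4
x=85: ŷ = -13.5 + 2·85 = 156.5; r = 154 − 156.5 = -2.5
x=90: ŷ = -13.5 + 2·90 = 166.5; r = 168 − 166.5 = 1.5
x=105: ŷ = -13.5 + 2·105 = 196.5; r = 196.4 − 196.5 = -0.1
Largest |r| is 2.5 at x = 85, residual -2.5.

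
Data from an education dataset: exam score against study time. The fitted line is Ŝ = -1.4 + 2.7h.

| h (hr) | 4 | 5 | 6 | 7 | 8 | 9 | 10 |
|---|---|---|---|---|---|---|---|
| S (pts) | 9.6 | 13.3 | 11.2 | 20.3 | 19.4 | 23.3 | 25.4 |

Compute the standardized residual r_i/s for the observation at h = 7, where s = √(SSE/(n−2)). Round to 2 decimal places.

h=4: Ŝ = -1.4 + 2.7·4 = 9.4; r = 9.6 − 9.4 = 0.2
h=5: Ŝ = -1.4 + 2.7·5 = 12.1; r = 13.3 − 12.1 = 1.2
h=6: Ŝ = -1.4 + 2.7·6 = 14.8; r = 11.2 − 14.8 = -3.6
h=7: Ŝ = -1.4 + 2.7·7 = 17.5; r = 20.3 − 17.5 = 2.8
h=8: Ŝ = -1.4 + 2.7·8 = 20.2; r = 19.4 − 20.2 = -0.8
h=9: Ŝ = -1.4 + 2.7·9 = 22.9; r = 23.3 − 22.9 = 0.4
h=10: Ŝ = -1.4 + 2.7·10 = 25.6; r = 25.4 − 25.6 = -0.2
SSE = 0.04 + 1.44 + 12.96 + 7.84 + 0.64 + 0.16 + 0.04 = 23.12
s = √(23.12/5) = 2.15035
r/s = 2.8 / 2.15035 = 1.30

1.30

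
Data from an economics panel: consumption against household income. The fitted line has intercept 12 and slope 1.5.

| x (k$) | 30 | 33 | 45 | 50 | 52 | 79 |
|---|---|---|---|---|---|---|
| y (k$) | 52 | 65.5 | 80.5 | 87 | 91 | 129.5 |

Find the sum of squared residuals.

x=30: ŷ = 12 + 1.5·30 = 57; r = 52 − 57 = -5
x=33: ŷ = 12 + 1.5·33 = 61.5; r = 65.5 − 61.5 = 4
x=45: ŷ = 12 + 1.5·45 = 79.5; r = 80.5 − 79.5 = 1
x=50: ŷ = 12 + 1.5·50 = 87; r = 87 − 87 = 0
x=52: ŷ = 12 + 1.5·52 = 90; r = 91 − 90 = 1
x=79: ŷ = 12 + 1.5·79 = 130.5; r = 129.5 − 130.5 = -1
SSE = 25 + 16 + 1 + 0 + 1 + 1 = 44

SSE = 44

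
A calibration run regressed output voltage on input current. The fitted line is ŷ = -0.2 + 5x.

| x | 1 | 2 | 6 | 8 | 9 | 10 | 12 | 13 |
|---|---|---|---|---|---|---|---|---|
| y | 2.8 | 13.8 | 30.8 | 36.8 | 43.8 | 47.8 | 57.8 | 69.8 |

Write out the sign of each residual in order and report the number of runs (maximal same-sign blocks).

4 runs

x=1: ŷ = -0.2 + 5·1 = 4.8; r = 2.8 − 4.8 = -2
x=2: ŷ = -0.2 + 5·2 = 9.8; r = 13.8 − 9.8 = 4
x=6: ŷ = -0.2 + 5·6 = 29.8; r = 30.8 − 29.8 = 1
x=8: ŷ = -0.2 + 5·8 = 39.8; r = 36.8 − 39.8 = -3
x=9: ŷ = -0.2 + 5·9 = 44.8; r = 43.8 − 44.8 = -1
x=10: ŷ = -0.2 + 5·10 = 49.8; r = 47.8 − 49.8 = -2
x=12: ŷ = -0.2 + 5·12 = 59.8; r = 57.8 − 59.8 = -2
x=13: ŷ = -0.2 + 5·13 = 64.8; r = 69.8 − 64.8 = 5
Signs: − + + − − − − +
Runs: −×1, +×2, −×4, +×1 → 4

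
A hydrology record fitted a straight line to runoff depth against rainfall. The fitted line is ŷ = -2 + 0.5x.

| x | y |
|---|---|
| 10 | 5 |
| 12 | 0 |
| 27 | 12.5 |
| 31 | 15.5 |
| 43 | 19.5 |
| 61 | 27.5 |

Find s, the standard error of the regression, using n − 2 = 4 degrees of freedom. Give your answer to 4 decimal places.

x=10: ŷ = -2 + 0.5·10 = 3; r = 5 − 3 = 2
x=12: ŷ = -2 + 0.5·12 = 4; r = 0 − 4 = -4
x=27: ŷ = -2 + 0.5·27 = 11.5; r = 12.5 − 11.5 = 1
x=31: ŷ = -2 + 0.5·31 = 13.5; r = 15.5 − 13.5 = 2
x=43: ŷ = -2 + 0.5·43 = 19.5; r = 19.5 − 19.5 = 0
x=61: ŷ = -2 + 0.5·61 = 28.5; r = 27.5 − 28.5 = -1
SSE = 4 + 16 + 1 + 4 + 0 + 1 = 26
s = √(26/4) = √6.5 ≈ 2.5495

s = 2.5495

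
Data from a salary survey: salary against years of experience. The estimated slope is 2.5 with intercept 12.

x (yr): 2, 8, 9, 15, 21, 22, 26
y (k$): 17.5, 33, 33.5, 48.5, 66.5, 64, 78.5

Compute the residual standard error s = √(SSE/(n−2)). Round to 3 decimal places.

s = 1.924

x=2: ŷ = 12 + 2.5·2 = 17; e = 17.5 − 17 = 0.5
x=8: ŷ = 12 + 2.5·8 = 32; e = 33 − 32 = 1
x=9: ŷ = 12 + 2.5·9 = 34.5; e = 33.5 − 34.5 = -1
x=15: ŷ = 12 + 2.5·15 = 49.5; e = 48.5 − 49.5 = -1
x=21: ŷ = 12 + 2.5·21 = 64.5; e = 66.5 − 64.5 = 2
x=22: ŷ = 12 + 2.5·22 = 67; e = 64 − 67 = -3
x=26: ŷ = 12 + 2.5·26 = 77; e = 78.5 − 77 = 1.5
SSE = 0.25 + 1 + 1 + 1 + 4 + 9 + 2.25 = 18.5
s = √(18.5/5) = √3.7 ≈ 1.924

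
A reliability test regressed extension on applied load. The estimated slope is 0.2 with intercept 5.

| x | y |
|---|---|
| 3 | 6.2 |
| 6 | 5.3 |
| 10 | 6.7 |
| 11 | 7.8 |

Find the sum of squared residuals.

x=3: ŷ = 5 + 0.2·3 = 5.6; r = 6.2 − 5.6 = 0.6
x=6: ŷ = 5 + 0.2·6 = 6.2; r = 5.3 − 6.2 = -0.9
x=10: ŷ = 5 + 0.2·10 = 7; r = 6.7 − 7 = -0.3
x=11: ŷ = 5 + 0.2·11 = 7.2; r = 7.8 − 7.2 = 0.6
SSE = 0.36 + 0.81 + 0.09 + 0.36 = 1.62

SSE = 1.62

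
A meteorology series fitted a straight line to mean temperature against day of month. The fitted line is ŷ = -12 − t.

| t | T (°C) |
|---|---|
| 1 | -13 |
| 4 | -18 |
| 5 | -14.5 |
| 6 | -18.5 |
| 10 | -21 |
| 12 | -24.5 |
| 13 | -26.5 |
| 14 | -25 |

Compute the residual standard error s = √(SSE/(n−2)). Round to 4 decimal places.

s = 1.5811

t=1: ŷ = -12 − 1 = -13; e = -13 − (-13) = 0
t=4: ŷ = -12 − 4 = -16; e = -18 − (-16) = -2
t=5: ŷ = -12 − 5 = -17; e = -14.5 − (-17) = 2.5
t=6: ŷ = -12 − 6 = -18; e = -18.5 − (-18) = -0.5
t=10: ŷ = -12 − 10 = -22; e = -21 − (-22) = 1
t=12: ŷ = -12 − 12 = -24; e = -24.5 − (-24) = -0.5
t=13: ŷ = -12 − 13 = -25; e = -26.5 − (-25) = -1.5
t=14: ŷ = -12 − 14 = -26; e = -25 − (-26) = 1
SSE = 0 + 4 + 6.25 + 0.25 + 1 + 0.25 + 2.25 + 1 = 15
s = √(15/6) = √2.5 ≈ 1.5811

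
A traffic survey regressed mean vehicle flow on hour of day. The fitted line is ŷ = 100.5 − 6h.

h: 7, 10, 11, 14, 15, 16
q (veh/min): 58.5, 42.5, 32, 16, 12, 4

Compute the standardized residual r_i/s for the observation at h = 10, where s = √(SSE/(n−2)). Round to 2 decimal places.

1.11

h=7: ŷ = 100.5 − 6·7 = 58.5; r = 58.5 − 58.5 = 0
h=10: ŷ = 100.5 − 6·10 = 40.5; r = 42.5 − 40.5 = 2
h=11: ŷ = 100.5 − 6·11 = 34.5; r = 32 − 34.5 = -2.5
h=14: ŷ = 100.5 − 6·14 = 16.5; r = 16 − 16.5 = -0.5
h=15: ŷ = 100.5 − 6·15 = 10.5; r = 12 − 10.5 = 1.5
h=16: ŷ = 100.5 − 6·16 = 4.5; r = 4 − 4.5 = -0.5
SSE = 0 + 4 + 6.25 + 0.25 + 2.25 + 0.25 = 13
s = √(13/4) = 1.80278
r/s = 2 / 1.80278 = 1.11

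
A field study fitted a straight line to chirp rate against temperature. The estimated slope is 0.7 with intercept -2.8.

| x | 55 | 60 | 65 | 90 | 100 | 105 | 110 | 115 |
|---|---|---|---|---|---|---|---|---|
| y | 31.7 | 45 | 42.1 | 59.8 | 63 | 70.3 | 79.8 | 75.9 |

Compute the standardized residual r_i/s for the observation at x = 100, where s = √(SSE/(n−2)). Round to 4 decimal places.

x=55: ŷ = -2.8 + 0.7·55 = 35.7; r = 31.7 − 35.7 = -4
x=60: ŷ = -2.8 + 0.7·60 = 39.2; r = 45 − 39.2 = 5.8
x=65: ŷ = -2.8 + 0.7·65 = 42.7; r = 42.1 − 42.7 = -0.6
x=90: ŷ = -2.8 + 0.7·90 = 60.2; r = 59.8 − 60.2 = -0.4
x=100: ŷ = -2.8 + 0.7·100 = 67.2; r = 63 − 67.2 = -4.2
x=105: ŷ = -2.8 + 0.7·105 = 70.7; r = 70.3 − 70.7 = -0.4
x=110: ŷ = -2.8 + 0.7·110 = 74.2; r = 79.8 − 74.2 = 5.6
x=115: ŷ = -2.8 + 0.7·115 = 77.7; r = 75.9 − 77.7 = -1.8
SSE = 16 + 33.64 + 0.36 + 0.16 + 17.64 + 0.16 + 31.36 + 3.24 = 102.56
s = √(102.56/6) = 4.13441
r/s = -4.2 / 4.13441 = -1.0159

-1.0159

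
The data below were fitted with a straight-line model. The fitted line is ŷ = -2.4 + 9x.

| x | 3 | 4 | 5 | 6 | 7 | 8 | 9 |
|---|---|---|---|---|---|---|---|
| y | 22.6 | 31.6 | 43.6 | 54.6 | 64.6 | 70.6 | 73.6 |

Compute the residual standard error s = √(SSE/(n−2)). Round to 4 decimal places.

x=3: ŷ = -2.4 + 9·3 = 24.6; e = 22.6 − 24.6 = -2
x=4: ŷ = -2.4 + 9·4 = 33.6; e = 31.6 − 33.6 = -2
x=5: ŷ = -2.4 + 9·5 = 42.6; e = 43.6 − 42.6 = 1
x=6: ŷ = -2.4 + 9·6 = 51.6; e = 54.6 − 51.6 = 3
x=7: ŷ = -2.4 + 9·7 = 60.6; e = 64.6 − 60.6 = 4
x=8: ŷ = -2.4 + 9·8 = 69.6; e = 70.6 − 69.6 = 1
x=9: ŷ = -2.4 + 9·9 = 78.6; e = 73.6 − 78.6 = -5
SSE = 4 + 4 + 1 + 9 + 16 + 1 + 25 = 60
s = √(60/5) = √12 ≈ 3.4641

s = 3.4641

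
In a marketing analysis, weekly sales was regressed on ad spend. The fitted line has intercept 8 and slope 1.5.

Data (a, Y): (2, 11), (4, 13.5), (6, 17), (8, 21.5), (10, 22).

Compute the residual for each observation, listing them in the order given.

a=2: Ŷ = 8 + 1.5·2 = 11; e = 11 − 11 = 0
a=4: Ŷ = 8 + 1.5·4 = 14; e = 13.5 − 14 = -0.5
a=6: Ŷ = 8 + 1.5·6 = 17; e = 17 − 17 = 0
a=8: Ŷ = 8 + 1.5·8 = 20; e = 21.5 − 20 = 1.5
a=10: Ŷ = 8 + 1.5·10 = 23; e = 22 − 23 = -1

0, -0.5, 0, 1.5, -1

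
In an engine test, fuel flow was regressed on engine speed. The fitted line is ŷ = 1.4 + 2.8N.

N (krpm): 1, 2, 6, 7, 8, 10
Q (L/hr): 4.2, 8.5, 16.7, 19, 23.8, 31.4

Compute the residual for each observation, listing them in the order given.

0, 1.5, -1.5, -2, 0, 2

N=1: ŷ = 1.4 + 2.8·1 = 4.2; r = 4.2 − 4.2 = 0
N=2: ŷ = 1.4 + 2.8·2 = 7; r = 8.5 − 7 = 1.5
N=6: ŷ = 1.4 + 2.8·6 = 18.2; r = 16.7 − 18.2 = -1.5
N=7: ŷ = 1.4 + 2.8·7 = 21; r = 19 − 21 = -2
N=8: ŷ = 1.4 + 2.8·8 = 23.8; r = 23.8 − 23.8 = 0
N=10: ŷ = 1.4 + 2.8·10 = 29.4; r = 31.4 − 29.4 = 2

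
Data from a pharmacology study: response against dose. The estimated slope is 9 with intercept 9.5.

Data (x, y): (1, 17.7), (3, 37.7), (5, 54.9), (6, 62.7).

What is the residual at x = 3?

e = 1.2

ŷ = 9.5 + 9·3 = 36.5
e = 37.7 − 36.5 = 1.2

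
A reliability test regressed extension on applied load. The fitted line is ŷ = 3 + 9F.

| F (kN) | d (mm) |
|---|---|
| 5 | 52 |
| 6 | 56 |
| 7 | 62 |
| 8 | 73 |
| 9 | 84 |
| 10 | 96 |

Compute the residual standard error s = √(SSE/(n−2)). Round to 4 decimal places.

s = 3.3912

F=5: ŷ = 3 + 9·5 = 48; e = 52 − 48 = 4
F=6: ŷ = 3 + 9·6 = 57; e = 56 − 57 = -1
F=7: ŷ = 3 + 9·7 = 66; e = 62 − 66 = -4
F=8: ŷ = 3 + 9·8 = 75; e = 73 − 75 = -2
F=9: ŷ = 3 + 9·9 = 84; e = 84 − 84 = 0
F=10: ŷ = 3 + 9·10 = 93; e = 96 − 93 = 3
SSE = 16 + 1 + 16 + 4 + 0 + 9 = 46
s = √(46/4) = √11.5 ≈ 3.3912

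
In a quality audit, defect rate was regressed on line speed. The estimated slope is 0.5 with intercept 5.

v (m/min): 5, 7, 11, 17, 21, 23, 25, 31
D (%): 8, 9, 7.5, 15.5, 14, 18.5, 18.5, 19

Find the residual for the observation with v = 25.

D̂ = 5 + 0.5·25 = 17.5
r = 18.5 − 17.5 = 1

r = 1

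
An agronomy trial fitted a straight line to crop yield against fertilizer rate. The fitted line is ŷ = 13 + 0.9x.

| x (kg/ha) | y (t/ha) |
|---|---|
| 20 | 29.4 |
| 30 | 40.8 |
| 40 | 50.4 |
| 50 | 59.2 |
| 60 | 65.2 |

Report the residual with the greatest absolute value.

x=20: ŷ = 13 + 0.9·20 = 31; r = 29.4 − 31 = -1.6
x=30: ŷ = 13 + 0.9·30 = 40; r = 40.8 − 40 = 0.8
x=40: ŷ = 13 + 0.9·40 = 49; r = 50.4 − 49 = 1.4
x=50: ŷ = 13 + 0.9·50 = 58; r = 59.2 − 58 = 1.2
x=60: ŷ = 13 + 0.9·60 = 67; r = 65.2 − 67 = -1.8
Largest |r| is 1.8 at x = 60, residual -1.8.

r = -1.8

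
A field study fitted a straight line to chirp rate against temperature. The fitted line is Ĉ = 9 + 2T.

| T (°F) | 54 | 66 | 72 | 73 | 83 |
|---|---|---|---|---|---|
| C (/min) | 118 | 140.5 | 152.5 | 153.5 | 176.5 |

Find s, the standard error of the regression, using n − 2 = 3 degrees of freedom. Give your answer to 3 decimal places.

T=54: Ĉ = 9 + 2·54 = 117; e = 118 − 117 = 1
T=66: Ĉ = 9 + 2·66 = 141; e = 140.5 − 141 = -0.5
T=72: Ĉ = 9 + 2·72 = 153; e = 152.5 − 153 = -0.5
T=73: Ĉ = 9 + 2·73 = 155; e = 153.5 − 155 = -1.5
T=83: Ĉ = 9 + 2·83 = 175; e = 176.5 − 175 = 1.5
SSE = 1 + 0.25 + 0.25 + 2.25 + 2.25 = 6
s = √(6/3) = √2 ≈ 1.414

s = 1.414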